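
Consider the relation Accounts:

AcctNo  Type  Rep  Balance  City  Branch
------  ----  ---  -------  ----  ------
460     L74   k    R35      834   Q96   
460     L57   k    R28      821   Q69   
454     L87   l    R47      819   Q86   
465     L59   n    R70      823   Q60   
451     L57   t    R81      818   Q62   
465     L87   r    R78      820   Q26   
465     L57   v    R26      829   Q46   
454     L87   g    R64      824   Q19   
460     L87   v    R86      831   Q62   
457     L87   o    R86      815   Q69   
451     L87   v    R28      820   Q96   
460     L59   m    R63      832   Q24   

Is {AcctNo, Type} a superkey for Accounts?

No

Two distinct rows share (AcctNo=454, Type=L87), so {AcctNo, Type} does not determine every attribute — not a superkey.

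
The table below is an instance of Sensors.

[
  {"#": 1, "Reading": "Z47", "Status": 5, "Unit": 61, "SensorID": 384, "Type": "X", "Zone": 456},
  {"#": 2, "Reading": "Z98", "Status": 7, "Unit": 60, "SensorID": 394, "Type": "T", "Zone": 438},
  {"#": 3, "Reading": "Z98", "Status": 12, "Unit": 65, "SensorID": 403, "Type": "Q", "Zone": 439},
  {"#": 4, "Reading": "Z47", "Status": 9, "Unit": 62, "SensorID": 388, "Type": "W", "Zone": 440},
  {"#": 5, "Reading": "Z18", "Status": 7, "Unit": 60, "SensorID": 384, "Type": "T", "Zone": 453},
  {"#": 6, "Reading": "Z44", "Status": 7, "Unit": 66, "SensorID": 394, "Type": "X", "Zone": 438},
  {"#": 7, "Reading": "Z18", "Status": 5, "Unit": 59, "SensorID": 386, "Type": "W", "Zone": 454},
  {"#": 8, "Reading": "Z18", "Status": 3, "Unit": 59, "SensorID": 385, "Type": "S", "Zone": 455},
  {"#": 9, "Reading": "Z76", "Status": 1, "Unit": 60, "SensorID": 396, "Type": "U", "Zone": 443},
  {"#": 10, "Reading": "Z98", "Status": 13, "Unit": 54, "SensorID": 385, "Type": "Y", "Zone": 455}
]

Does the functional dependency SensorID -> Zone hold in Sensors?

SensorID=384: rows 1, 5 → Zone takes values {456, 453} — violation
SensorID=394: rows 2, 6 → Zone = 438, 438 ✓
SensorID=403: row 3 → Zone = 439 ✓
SensorID=388: row 4 → Zone = 440 ✓
SensorID=386: row 7 → Zone = 454 ✓
SensorID=385: rows 8, 10 → Zone = 455, 455 ✓
SensorID=396: row 9 → Zone = 443 ✓
Two rows agree on SensorID but differ on Zone, so SensorID -> Zone does not hold.

No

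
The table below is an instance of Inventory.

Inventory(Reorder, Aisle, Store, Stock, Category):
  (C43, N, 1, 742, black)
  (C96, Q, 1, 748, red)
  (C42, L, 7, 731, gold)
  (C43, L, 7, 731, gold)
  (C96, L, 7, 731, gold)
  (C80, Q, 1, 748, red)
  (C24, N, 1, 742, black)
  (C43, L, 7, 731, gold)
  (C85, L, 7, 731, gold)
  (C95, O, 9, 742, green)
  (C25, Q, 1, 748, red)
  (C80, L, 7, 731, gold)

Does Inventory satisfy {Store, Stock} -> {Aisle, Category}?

Yes

(Store=1, Stock=742): 2 rows → {Aisle,Category} = (N, black), (N, black) ✓
(Store=1, Stock=748): 3 rows → {Aisle,Category} = (Q, red), (Q, red), (Q, red) ✓
(Store=7, Stock=731): 6 rows → {Aisle,Category} = (L, gold), (L, gold), (L, gold), (L, gold), (L, gold), (L, gold) ✓
(Store=9, Stock=742): 1 row → {Aisle,Category} = (O, green) ✓
Every {Store, Stock} value is associated with a single {Aisle, Category} value, so {Store, Stock} -> {Aisle, Category} holds.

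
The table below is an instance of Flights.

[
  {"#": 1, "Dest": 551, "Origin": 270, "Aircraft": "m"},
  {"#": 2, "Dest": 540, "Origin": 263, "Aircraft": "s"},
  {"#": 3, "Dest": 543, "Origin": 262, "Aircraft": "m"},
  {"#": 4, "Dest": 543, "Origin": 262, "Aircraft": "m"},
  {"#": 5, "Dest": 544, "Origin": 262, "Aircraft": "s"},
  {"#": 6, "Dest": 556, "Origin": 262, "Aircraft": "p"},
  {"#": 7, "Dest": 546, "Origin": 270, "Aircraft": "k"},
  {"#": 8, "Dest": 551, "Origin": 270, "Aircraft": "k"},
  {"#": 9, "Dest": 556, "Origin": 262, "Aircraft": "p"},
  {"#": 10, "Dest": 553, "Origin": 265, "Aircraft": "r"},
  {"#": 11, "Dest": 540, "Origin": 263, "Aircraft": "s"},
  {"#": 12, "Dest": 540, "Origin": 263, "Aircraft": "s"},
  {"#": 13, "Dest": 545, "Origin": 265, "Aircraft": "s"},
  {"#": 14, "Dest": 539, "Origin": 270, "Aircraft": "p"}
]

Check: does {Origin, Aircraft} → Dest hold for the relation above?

No

(Origin=270, Aircraft=m): row 1 → Dest = 551 ✓
(Origin=263, Aircraft=s): rows 2, 11, 12 → Dest = 540, 540, 540 ✓
(Origin=262, Aircraft=m): rows 3, 4 → Dest = 543, 543 ✓
(Origin=262, Aircraft=s): row 5 → Dest = 544 ✓
(Origin=262, Aircraft=p): rows 6, 9 → Dest = 556, 556 ✓
(Origin=270, Aircraft=k): rows 7, 8 → Dest takes values {546, 551} — violation
(Origin=265, Aircraft=r): row 10 → Dest = 553 ✓
(Origin=265, Aircraft=s): row 13 → Dest = 545 ✓
(Origin=270, Aircraft=p): row 14 → Dest = 539 ✓
Two rows agree on {Origin, Aircraft} but differ on Dest, so {Origin, Aircraft} → Dest does not hold.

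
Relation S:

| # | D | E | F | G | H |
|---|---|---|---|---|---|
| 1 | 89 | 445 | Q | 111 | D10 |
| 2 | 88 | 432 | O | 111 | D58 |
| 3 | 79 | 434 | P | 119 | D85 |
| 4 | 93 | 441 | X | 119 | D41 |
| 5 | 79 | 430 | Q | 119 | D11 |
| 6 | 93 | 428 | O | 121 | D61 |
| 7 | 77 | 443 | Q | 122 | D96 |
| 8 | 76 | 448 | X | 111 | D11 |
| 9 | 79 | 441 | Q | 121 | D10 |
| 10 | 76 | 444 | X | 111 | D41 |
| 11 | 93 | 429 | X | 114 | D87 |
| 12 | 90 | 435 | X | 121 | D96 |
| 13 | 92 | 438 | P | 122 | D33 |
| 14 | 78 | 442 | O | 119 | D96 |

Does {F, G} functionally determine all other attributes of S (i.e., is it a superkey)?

No

Rows 8 and 10 have the same {F, G} value (F=X, G=111) but are distinct tuples, so {F, G} does not determine every attribute — not a superkey.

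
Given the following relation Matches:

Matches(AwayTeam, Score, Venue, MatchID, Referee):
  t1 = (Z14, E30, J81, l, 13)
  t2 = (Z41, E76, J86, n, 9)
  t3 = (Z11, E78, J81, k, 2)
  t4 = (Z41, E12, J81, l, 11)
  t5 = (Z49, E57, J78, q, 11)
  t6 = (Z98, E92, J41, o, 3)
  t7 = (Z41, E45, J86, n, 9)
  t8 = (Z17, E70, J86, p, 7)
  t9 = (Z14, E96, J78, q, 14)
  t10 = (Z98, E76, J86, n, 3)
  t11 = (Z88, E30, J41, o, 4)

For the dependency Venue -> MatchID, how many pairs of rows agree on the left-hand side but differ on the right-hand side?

Venue=J81: violating pairs (1,3), (3,4) — 2 pairs.
Venue=J86: violating pairs (2,8), (7,8), (8,10) — 3 pairs.
Venue=J78: all 2 rows agree on MatchID — 0 pairs.
Venue=J41: all 2 rows agree on MatchID — 0 pairs.

5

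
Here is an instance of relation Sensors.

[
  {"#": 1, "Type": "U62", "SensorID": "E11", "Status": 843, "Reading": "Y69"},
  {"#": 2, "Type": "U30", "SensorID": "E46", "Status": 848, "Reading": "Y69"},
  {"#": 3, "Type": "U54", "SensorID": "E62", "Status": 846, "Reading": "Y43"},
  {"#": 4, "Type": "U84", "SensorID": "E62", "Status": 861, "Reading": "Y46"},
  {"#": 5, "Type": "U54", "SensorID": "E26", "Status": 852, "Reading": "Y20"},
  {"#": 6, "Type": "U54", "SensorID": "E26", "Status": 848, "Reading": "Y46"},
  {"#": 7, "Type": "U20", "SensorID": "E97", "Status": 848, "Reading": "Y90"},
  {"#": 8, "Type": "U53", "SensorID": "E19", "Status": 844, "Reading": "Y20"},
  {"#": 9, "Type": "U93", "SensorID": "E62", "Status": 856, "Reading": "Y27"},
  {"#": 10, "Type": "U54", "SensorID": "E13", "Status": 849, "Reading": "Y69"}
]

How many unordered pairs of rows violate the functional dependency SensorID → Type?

SensorID=E62: violating pairs (3,4), (3,9), (4,9) — 3 pairs.
SensorID=E26: all 2 rows agree on Type — 0 pairs.

3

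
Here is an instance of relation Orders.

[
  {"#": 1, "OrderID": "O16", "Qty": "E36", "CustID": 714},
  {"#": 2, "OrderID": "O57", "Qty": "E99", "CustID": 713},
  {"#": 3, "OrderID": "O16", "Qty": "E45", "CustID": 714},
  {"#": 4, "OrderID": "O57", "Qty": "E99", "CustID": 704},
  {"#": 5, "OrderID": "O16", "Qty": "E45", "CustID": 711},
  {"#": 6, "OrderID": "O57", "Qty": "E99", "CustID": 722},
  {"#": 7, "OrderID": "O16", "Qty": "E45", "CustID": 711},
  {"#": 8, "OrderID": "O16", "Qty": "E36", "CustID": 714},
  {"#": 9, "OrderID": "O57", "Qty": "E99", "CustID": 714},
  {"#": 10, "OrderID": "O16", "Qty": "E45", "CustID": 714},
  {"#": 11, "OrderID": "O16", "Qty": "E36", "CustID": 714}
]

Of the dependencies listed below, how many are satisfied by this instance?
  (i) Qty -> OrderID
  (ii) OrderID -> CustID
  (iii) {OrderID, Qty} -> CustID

(i) Qty -> OrderID: every LHS value maps to a single RHS value — holds.
(ii) OrderID -> CustID: OrderID=O16: rows 1, 3, 5, 7, 8, 10, 11 → CustID takes values {714, 711} — violation; OrderID=O57: rows 2, 4, 6, 9 → CustID takes values {713, 704, 722, 714} — violation — fails.
(iii) {OrderID, Qty} -> CustID: (OrderID=O57, Qty=E99): rows 2, 4, 6, 9 → CustID takes values {713, 704, 722, 714} — violation; (OrderID=O16, Qty=E45): rows 3, 5, 7, 10 → CustID takes values {714, 711} — violation — fails.
1 of the 3 dependencies holds.

1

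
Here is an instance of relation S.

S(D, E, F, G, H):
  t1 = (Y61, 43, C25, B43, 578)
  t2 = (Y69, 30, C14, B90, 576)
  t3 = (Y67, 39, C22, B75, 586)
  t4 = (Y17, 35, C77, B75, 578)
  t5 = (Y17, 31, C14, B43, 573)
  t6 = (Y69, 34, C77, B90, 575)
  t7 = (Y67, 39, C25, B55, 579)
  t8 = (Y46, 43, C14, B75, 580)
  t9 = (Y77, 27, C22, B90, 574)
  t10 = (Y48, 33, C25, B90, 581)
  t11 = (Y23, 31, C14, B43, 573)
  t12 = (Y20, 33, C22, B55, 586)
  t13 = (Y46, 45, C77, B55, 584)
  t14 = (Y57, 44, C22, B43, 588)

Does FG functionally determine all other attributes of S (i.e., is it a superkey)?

No

Rows 5 and 11 have the same FG value (F=C14, G=B43) but are distinct tuples, so FG does not determine every attribute — not a superkey.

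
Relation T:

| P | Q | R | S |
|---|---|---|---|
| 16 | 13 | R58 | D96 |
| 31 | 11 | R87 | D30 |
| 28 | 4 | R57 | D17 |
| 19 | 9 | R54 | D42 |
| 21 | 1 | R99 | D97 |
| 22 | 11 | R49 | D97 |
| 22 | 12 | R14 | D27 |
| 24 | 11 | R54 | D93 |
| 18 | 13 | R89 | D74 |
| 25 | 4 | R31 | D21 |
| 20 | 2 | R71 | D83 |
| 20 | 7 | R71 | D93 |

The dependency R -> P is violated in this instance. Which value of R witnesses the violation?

R54

R=R58: 1 row → P = 16 ✓
R=R87: 1 row → P = 31 ✓
R=R57: 1 row → P = 28 ✓
R=R54: 2 rows → P takes values {19, 24} — violation
R=R99: 1 row → P = 21 ✓
R=R49: 1 row → P = 22 ✓
R=R14: 1 row → P = 22 ✓
R=R89: 1 row → P = 18 ✓
R=R31: 1 row → P = 25 ✓
R=R71: 2 rows → P = 20, 20 ✓
The only R value with inconsistent P is R=R54.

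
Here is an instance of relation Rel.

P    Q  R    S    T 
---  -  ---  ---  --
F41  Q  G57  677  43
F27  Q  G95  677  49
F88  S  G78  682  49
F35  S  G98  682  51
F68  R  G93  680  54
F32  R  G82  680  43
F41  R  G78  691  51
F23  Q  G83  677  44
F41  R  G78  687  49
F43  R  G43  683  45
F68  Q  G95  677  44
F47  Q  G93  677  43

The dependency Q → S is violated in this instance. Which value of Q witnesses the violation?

Q=Q: 5 rows → S = 677, 677, 677, 677, 677 ✓
Q=S: 2 rows → S = 682, 682 ✓
Q=R: 5 rows → S takes values {680, 691, 687, 683} — violation
The only Q value with inconsistent S is Q=R.

R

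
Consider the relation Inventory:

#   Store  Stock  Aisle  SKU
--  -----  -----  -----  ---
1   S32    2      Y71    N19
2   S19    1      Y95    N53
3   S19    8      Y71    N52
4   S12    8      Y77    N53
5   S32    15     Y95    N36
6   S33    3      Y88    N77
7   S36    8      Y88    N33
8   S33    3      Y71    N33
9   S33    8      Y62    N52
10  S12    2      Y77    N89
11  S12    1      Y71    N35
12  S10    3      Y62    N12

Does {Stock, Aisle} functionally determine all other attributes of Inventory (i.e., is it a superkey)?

All 12 rows have distinct {Stock, Aisle} values, so {Stock, Aisle} → (all attributes) holds and {Stock, Aisle} is a superkey.

Yes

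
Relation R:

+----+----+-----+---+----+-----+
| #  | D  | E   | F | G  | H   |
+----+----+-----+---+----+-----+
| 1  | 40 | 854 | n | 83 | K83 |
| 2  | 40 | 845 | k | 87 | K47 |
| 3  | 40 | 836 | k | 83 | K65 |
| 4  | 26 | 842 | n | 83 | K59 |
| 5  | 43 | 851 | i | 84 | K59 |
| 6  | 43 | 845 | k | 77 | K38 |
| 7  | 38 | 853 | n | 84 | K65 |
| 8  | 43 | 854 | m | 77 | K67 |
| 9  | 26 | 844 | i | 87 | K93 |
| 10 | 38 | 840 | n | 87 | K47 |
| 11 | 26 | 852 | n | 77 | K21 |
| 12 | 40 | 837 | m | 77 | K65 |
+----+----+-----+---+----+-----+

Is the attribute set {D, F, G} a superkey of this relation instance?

Yes

All 12 rows have distinct {D, F, G} values, so {D, F, G} → (all attributes) holds and {D, F, G} is a superkey.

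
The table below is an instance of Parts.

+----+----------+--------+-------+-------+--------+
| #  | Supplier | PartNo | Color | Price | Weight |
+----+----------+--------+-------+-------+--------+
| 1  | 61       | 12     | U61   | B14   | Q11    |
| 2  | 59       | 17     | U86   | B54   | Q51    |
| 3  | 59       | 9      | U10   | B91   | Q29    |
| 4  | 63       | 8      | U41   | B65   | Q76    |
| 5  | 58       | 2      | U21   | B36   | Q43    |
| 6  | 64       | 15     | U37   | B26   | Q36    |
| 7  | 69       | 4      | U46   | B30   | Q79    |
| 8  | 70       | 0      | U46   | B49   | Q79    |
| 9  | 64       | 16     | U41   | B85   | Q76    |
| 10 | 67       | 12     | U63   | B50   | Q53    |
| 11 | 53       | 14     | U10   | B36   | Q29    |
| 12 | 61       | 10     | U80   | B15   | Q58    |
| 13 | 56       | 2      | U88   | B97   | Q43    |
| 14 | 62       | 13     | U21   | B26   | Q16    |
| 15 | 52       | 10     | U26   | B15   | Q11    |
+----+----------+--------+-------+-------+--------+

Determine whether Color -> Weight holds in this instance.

Color=U61: row 1 → Weight = Q11 ✓
Color=U86: row 2 → Weight = Q51 ✓
Color=U10: rows 3, 11 → Weight = Q29, Q29 ✓
Color=U41: rows 4, 9 → Weight = Q76, Q76 ✓
Color=U21: rows 5, 14 → Weight takes values {Q43, Q16} — violation
Color=U37: row 6 → Weight = Q36 ✓
Color=U46: rows 7, 8 → Weight = Q79, Q79 ✓
Color=U63: row 10 → Weight = Q53 ✓
Color=U80: row 12 → Weight = Q58 ✓
Color=U88: row 13 → Weight = Q43 ✓
Color=U26: row 15 → Weight = Q11 ✓
Two rows agree on Color but differ on Weight, so Color -> Weight does not hold.

No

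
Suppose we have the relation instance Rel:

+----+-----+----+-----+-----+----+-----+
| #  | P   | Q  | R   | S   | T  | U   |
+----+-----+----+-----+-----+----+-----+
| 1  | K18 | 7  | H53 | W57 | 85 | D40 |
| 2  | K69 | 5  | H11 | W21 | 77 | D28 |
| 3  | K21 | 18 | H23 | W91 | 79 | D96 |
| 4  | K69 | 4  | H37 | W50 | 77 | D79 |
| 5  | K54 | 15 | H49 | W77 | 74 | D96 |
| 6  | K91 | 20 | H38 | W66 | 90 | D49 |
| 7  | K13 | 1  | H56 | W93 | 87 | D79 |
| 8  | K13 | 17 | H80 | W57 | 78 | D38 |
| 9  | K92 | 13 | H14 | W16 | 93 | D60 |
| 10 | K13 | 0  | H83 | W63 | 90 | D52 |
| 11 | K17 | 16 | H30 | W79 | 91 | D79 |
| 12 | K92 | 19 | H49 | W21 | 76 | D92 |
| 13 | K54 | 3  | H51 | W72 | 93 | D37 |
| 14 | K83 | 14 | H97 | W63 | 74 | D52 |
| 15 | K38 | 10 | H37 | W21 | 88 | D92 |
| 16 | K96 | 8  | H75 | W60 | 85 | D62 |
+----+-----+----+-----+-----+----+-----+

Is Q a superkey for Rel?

All 16 rows have distinct Q values, so Q → (all attributes) holds and Q is a superkey.

Yes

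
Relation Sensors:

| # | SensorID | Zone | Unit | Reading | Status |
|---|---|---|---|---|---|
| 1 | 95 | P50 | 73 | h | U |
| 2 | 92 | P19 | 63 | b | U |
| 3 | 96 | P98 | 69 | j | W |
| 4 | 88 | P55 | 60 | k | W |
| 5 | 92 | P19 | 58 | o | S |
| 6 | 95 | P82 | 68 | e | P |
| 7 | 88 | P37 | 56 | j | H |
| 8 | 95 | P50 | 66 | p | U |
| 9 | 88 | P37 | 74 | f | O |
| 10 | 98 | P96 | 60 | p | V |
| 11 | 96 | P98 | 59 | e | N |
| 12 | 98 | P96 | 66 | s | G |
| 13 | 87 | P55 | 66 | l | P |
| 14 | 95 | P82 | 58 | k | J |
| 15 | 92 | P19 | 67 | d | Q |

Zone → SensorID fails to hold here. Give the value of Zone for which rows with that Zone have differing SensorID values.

P55

Zone=P50: rows 1, 8 → SensorID = 95, 95 ✓
Zone=P19: rows 2, 5, 15 → SensorID = 92, 92, 92 ✓
Zone=P98: rows 3, 11 → SensorID = 96, 96 ✓
Zone=P55: rows 4, 13 → SensorID takes values {88, 87} — violation
Zone=P82: rows 6, 14 → SensorID = 95, 95 ✓
Zone=P37: rows 7, 9 → SensorID = 88, 88 ✓
Zone=P96: rows 10, 12 → SensorID = 98, 98 ✓
The only Zone value with inconsistent SensorID is Zone=P55.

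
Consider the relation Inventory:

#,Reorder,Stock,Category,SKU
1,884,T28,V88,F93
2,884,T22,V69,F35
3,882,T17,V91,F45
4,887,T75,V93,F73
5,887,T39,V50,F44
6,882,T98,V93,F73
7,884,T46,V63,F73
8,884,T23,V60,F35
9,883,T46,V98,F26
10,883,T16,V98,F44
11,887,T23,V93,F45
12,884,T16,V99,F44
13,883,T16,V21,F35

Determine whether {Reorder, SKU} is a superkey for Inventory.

Rows 2 and 8 have the same {Reorder, SKU} value (Reorder=884, SKU=F35) but are distinct tuples, so {Reorder, SKU} does not determine every attribute — not a superkey.

No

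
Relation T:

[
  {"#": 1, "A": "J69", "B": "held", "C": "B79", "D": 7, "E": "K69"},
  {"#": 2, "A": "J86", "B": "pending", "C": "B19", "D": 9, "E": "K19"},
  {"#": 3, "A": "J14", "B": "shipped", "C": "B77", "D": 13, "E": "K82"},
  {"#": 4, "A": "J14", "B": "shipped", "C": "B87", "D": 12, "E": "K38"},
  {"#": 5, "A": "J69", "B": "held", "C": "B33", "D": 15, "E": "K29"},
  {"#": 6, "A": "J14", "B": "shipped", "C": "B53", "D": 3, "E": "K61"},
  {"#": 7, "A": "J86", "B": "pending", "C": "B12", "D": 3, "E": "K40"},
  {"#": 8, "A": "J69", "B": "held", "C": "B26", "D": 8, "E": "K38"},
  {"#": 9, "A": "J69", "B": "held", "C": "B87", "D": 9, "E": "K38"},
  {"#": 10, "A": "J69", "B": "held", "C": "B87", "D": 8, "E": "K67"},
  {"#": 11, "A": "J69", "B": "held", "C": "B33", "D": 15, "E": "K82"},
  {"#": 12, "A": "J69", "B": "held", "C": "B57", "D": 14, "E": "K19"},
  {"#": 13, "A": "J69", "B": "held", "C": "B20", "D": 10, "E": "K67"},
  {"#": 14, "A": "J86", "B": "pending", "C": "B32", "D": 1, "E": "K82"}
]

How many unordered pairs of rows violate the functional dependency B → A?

B=held: all 8 rows agree on A — 0 pairs.
B=pending: all 3 rows agree on A — 0 pairs.
B=shipped: all 3 rows agree on A — 0 pairs.

0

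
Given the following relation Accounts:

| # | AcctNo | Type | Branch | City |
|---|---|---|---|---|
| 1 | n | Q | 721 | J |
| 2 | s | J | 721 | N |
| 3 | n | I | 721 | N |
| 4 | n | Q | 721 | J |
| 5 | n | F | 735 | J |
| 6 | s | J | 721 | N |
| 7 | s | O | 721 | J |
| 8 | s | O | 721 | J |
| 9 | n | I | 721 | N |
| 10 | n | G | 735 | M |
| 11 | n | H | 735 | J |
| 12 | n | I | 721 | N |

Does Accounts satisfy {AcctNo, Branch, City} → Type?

No

(AcctNo=n, Branch=721, City=J): rows 1, 4 → Type = Q, Q ✓
(AcctNo=s, Branch=721, City=N): rows 2, 6 → Type = J, J ✓
(AcctNo=n, Branch=721, City=N): rows 3, 9, 12 → Type = I, I, I ✓
(AcctNo=n, Branch=735, City=J): rows 5, 11 → Type takes values {F, H} — violation
(AcctNo=s, Branch=721, City=J): rows 7, 8 → Type = O, O ✓
(AcctNo=n, Branch=735, City=M): row 10 → Type = G ✓
Two rows agree on {AcctNo, Branch, City} but differ on Type, so {AcctNo, Branch, City} → Type does not hold.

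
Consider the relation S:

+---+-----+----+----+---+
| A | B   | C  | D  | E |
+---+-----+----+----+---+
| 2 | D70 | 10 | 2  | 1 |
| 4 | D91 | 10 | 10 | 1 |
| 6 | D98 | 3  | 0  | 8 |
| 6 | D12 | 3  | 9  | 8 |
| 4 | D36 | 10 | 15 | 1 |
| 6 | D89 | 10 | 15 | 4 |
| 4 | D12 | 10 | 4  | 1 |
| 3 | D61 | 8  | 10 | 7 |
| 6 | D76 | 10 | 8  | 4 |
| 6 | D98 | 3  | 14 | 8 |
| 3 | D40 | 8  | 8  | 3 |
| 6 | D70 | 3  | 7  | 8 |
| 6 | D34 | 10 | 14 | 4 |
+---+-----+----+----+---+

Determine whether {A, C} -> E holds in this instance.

(A=2, C=10): 1 row → E = 1 ✓
(A=4, C=10): 3 rows → E = 1, 1, 1 ✓
(A=6, C=3): 4 rows → E = 8, 8, 8, 8 ✓
(A=6, C=10): 3 rows → E = 4, 4, 4 ✓
(A=3, C=8): 2 rows → E takes values {7, 3} — violation
Two rows agree on {A, C} but differ on E, so {A, C} -> E does not hold.

No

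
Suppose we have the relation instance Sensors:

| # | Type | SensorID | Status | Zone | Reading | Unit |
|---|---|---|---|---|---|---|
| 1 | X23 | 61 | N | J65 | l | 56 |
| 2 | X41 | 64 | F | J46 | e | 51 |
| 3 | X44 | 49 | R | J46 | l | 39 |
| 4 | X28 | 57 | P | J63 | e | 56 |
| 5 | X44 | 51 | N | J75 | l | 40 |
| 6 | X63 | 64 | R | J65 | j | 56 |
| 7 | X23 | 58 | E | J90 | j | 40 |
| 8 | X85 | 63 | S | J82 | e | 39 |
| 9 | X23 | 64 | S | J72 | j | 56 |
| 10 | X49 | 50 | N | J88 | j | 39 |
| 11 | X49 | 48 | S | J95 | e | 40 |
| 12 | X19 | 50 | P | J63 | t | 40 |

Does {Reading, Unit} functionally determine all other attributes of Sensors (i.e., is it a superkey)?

No

Rows 6 and 9 have the same {Reading, Unit} value (Reading=j, Unit=56) but are distinct tuples, so {Reading, Unit} does not determine every attribute — not a superkey.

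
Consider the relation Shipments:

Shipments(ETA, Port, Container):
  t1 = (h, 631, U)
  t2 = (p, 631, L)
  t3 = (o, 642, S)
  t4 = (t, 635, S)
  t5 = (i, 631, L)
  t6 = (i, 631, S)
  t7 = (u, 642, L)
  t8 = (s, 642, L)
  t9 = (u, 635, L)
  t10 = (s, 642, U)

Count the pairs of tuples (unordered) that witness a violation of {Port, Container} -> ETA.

2

(Port=631, Container=L): violating pairs (2,5) — 1 pair.
(Port=642, Container=L): violating pairs (7,8) — 1 pair.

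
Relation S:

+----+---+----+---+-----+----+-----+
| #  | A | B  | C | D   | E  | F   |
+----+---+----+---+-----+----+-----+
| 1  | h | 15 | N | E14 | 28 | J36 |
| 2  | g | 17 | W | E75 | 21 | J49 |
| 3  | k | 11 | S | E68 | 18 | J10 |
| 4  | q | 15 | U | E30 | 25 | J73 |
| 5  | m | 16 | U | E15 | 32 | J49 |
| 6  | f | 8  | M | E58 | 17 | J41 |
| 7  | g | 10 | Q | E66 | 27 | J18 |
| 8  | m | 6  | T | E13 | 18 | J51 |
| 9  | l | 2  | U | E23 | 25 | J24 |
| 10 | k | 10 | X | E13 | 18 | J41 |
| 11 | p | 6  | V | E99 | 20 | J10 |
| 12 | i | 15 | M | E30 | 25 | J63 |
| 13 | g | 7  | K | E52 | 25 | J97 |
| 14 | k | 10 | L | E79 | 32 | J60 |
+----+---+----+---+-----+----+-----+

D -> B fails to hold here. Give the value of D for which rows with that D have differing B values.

E13

D=E14: row 1 → B = 15 ✓
D=E75: row 2 → B = 17 ✓
D=E68: row 3 → B = 11 ✓
D=E30: rows 4, 12 → B = 15, 15 ✓
D=E15: row 5 → B = 16 ✓
D=E58: row 6 → B = 8 ✓
D=E66: row 7 → B = 10 ✓
D=E13: rows 8, 10 → B takes values {6, 10} — violation
D=E23: row 9 → B = 2 ✓
D=E99: row 11 → B = 6 ✓
D=E52: row 13 → B = 7 ✓
D=E79: row 14 → B = 10 ✓
The only D value with inconsistent B is D=E13.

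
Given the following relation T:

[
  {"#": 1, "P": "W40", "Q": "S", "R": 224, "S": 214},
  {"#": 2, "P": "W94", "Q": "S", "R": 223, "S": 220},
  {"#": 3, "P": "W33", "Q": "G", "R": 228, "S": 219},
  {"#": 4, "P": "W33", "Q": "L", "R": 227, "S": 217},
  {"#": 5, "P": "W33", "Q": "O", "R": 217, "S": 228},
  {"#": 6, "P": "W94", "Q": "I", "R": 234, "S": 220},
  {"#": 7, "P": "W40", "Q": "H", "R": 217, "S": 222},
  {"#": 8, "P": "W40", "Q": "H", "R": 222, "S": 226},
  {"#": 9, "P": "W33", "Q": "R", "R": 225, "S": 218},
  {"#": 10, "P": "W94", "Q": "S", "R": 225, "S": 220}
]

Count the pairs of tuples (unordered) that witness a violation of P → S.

9

P=W40: violating pairs (1,7), (1,8), (7,8) — 3 pairs.
P=W94: all 3 rows agree on S — 0 pairs.
P=W33: violating pairs (3,4), (3,5), (3,9), (4,5), (4,9), (5,9) — 6 pairs.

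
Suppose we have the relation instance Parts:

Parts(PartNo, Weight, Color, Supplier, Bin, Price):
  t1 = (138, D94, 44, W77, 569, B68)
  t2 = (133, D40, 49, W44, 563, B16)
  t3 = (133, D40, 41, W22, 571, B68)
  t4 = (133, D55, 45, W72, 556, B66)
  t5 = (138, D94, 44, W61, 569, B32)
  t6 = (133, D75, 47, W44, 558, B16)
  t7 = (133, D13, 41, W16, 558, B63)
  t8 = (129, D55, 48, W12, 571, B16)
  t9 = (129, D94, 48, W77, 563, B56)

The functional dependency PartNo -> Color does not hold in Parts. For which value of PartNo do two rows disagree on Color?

133

PartNo=138: rows 1, 5 → Color = 44, 44 ✓
PartNo=133: rows 2, 3, 4, 6, 7 → Color takes values {49, 41, 45, 47} — violation
PartNo=129: rows 8, 9 → Color = 48, 48 ✓
The only PartNo value with inconsistent Color is PartNo=133.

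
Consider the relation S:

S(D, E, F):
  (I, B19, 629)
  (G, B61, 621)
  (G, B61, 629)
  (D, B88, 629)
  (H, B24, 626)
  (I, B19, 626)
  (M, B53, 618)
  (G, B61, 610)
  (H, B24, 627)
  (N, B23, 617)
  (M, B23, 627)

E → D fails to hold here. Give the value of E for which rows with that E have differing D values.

B23

E=B19: 2 rows → D = I, I ✓
E=B61: 3 rows → D = G, G, G ✓
E=B88: 1 row → D = D ✓
E=B24: 2 rows → D = H, H ✓
E=B53: 1 row → D = M ✓
E=B23: 2 rows → D takes values {N, M} — violation
The only E value with inconsistent D is E=B23.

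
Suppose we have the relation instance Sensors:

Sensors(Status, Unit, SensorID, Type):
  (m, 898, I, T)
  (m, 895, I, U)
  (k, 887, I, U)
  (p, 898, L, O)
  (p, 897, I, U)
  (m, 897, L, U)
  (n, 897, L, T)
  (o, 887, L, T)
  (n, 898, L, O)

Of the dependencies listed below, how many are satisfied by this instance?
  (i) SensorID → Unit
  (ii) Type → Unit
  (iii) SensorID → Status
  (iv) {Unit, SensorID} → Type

(i) SensorID → Unit: SensorID=I: 4 rows → Unit takes values {898, 895, 887, 897} — violation; SensorID=L: 5 rows → Unit takes values {898, 897, 887} — violation — fails.
(ii) Type → Unit: Type=T: 3 rows → Unit takes values {898, 897, 887} — violation; Type=U: 4 rows → Unit takes values {895, 887, 897} — violation — fails.
(iii) SensorID → Status: SensorID=I: 4 rows → Status takes values {m, k, p} — violation; SensorID=L: 5 rows → Status takes values {p, m, n, o} — violation — fails.
(iv) {Unit, SensorID} → Type: (Unit=897, SensorID=L): 2 rows → Type takes values {U, T} — violation — fails.
None of the 4 dependencies hold.

0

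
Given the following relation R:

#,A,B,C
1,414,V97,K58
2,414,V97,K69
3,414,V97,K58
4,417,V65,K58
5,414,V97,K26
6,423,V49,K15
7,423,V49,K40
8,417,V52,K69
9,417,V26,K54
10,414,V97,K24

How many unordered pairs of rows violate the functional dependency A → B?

3

A=414: all 5 rows agree on B — 0 pairs.
A=417: violating pairs (4,8), (4,9), (8,9) — 3 pairs.
A=423: all 2 rows agree on B — 0 pairs.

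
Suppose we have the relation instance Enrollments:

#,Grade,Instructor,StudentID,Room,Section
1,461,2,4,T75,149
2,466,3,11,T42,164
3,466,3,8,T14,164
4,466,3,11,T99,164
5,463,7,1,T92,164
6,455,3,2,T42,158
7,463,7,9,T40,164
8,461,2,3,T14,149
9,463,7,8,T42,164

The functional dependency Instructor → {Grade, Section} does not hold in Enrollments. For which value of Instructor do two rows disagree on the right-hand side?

3

Instructor=2: rows 1, 8 → {Grade,Section} = (461, 149), (461, 149) ✓
Instructor=3: rows 2, 3, 4, 6 → {Grade,Section} takes values {(466, 164), (455, 158)} — violation
Instructor=7: rows 5, 7, 9 → {Grade,Section} = (463, 164), (463, 164), (463, 164) ✓
The only Instructor value with inconsistent RHS is Instructor=3.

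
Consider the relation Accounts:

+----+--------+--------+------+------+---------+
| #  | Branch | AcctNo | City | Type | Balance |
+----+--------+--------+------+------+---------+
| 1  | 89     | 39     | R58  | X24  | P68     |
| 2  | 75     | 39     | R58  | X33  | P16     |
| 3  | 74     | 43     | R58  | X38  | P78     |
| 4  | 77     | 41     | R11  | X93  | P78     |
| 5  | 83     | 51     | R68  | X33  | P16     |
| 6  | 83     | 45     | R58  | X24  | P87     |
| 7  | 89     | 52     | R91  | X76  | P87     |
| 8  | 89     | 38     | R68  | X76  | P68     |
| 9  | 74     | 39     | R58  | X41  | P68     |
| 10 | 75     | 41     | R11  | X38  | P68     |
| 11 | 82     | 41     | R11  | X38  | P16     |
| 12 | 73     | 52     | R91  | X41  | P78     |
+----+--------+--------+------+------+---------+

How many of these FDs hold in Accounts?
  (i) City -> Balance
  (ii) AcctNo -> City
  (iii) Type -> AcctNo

(i) City -> Balance: City=R58: rows 1, 2, 3, 6, 9 → Balance takes values {P68, P16, P78, P87} — violation; City=R11: rows 4, 10, 11 → Balance takes values {P78, P68, P16} — violation; City=R68: rows 5, 8 → Balance takes values {P16, P68} — violation; City=R91: rows 7, 12 → Balance takes values {P87, P78} — violation — fails.
(ii) AcctNo -> City: every LHS value maps to a single RHS value — holds.
(iii) Type -> AcctNo: Type=X24: rows 1, 6 → AcctNo takes values {39, 45} — violation; Type=X33: rows 2, 5 → AcctNo takes values {39, 51} — violation; Type=X38: rows 3, 10, 11 → AcctNo takes values {43, 41} — violation; Type=X76: rows 7, 8 → AcctNo takes values {52, 38} — violation; Type=X41: rows 9, 12 → AcctNo takes values {39, 52} — violation — fails.
1 of the 3 dependencies holds.

1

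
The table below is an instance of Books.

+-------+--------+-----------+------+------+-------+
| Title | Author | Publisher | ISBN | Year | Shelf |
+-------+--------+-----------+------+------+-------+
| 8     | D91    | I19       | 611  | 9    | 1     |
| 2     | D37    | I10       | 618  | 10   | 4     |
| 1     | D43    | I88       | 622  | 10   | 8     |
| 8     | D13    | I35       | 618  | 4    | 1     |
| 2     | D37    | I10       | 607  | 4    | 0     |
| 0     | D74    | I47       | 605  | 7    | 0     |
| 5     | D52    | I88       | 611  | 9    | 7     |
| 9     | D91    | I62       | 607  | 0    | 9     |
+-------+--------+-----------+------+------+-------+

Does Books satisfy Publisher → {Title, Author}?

No

Publisher=I19: 1 row → {Title,Author} = (8, D91) ✓
Publisher=I10: 2 rows → {Title,Author} = (2, D37), (2, D37) ✓
Publisher=I88: 2 rows → {Title,Author} takes values {(1, D43), (5, D52)} — violation
Publisher=I35: 1 row → {Title,Author} = (8, D13) ✓
Publisher=I47: 1 row → {Title,Author} = (0, D74) ✓
Publisher=I62: 1 row → {Title,Author} = (9, D91) ✓
Two rows agree on Publisher but differ on {Title, Author}, so Publisher → {Title, Author} does not hold.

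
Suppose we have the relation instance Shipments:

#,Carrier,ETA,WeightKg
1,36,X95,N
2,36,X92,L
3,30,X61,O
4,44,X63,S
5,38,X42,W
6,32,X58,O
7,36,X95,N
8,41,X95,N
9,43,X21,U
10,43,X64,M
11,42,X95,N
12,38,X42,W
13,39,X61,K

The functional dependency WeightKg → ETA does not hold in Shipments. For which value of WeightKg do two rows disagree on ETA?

WeightKg=N: rows 1, 7, 8, 11 → ETA = X95, X95, X95, X95 ✓
WeightKg=L: row 2 → ETA = X92 ✓
WeightKg=O: rows 3, 6 → ETA takes values {X61, X58} — violation
WeightKg=S: row 4 → ETA = X63 ✓
WeightKg=W: rows 5, 12 → ETA = X42, X42 ✓
WeightKg=U: row 9 → ETA = X21 ✓
WeightKg=M: row 10 → ETA = X64 ✓
WeightKg=K: row 13 → ETA = X61 ✓
The only WeightKg value with inconsistent ETA is WeightKg=O.

O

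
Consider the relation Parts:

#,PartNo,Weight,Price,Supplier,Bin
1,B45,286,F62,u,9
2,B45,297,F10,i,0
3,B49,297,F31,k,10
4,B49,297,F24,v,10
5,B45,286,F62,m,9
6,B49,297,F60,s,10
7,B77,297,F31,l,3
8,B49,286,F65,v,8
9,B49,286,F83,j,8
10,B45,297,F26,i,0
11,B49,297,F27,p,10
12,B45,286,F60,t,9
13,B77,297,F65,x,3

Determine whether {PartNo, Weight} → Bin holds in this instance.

(PartNo=B45, Weight=286): rows 1, 5, 12 → Bin = 9, 9, 9 ✓
(PartNo=B45, Weight=297): rows 2, 10 → Bin = 0, 0 ✓
(PartNo=B49, Weight=297): rows 3, 4, 6, 11 → Bin = 10, 10, 10, 10 ✓
(PartNo=B77, Weight=297): rows 7, 13 → Bin = 3, 3 ✓
(PartNo=B49, Weight=286): rows 8, 9 → Bin = 8, 8 ✓
Every {PartNo, Weight} value is associated with a single Bin value, so {PartNo, Weight} → Bin holds.

Yes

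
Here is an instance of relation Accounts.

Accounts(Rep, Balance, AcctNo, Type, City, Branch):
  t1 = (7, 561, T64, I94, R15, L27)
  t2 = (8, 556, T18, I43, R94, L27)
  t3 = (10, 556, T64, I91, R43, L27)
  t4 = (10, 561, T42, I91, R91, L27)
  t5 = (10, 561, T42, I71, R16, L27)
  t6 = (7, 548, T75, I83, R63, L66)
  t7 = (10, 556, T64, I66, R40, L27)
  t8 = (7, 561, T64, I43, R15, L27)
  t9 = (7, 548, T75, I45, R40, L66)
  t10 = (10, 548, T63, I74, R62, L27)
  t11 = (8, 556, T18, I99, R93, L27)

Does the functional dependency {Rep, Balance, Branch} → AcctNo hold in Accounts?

(Rep=7, Balance=561, Branch=L27): rows 1, 8 → AcctNo = T64, T64 ✓
(Rep=8, Balance=556, Branch=L27): rows 2, 11 → AcctNo = T18, T18 ✓
(Rep=10, Balance=556, Branch=L27): rows 3, 7 → AcctNo = T64, T64 ✓
(Rep=10, Balance=561, Branch=L27): rows 4, 5 → AcctNo = T42, T42 ✓
(Rep=7, Balance=548, Branch=L66): rows 6, 9 → AcctNo = T75, T75 ✓
(Rep=10, Balance=548, Branch=L27): row 10 → AcctNo = T63 ✓
Every {Rep, Balance, Branch} value is associated with a single AcctNo value, so {Rep, Balance, Branch} → AcctNo holds.

Yes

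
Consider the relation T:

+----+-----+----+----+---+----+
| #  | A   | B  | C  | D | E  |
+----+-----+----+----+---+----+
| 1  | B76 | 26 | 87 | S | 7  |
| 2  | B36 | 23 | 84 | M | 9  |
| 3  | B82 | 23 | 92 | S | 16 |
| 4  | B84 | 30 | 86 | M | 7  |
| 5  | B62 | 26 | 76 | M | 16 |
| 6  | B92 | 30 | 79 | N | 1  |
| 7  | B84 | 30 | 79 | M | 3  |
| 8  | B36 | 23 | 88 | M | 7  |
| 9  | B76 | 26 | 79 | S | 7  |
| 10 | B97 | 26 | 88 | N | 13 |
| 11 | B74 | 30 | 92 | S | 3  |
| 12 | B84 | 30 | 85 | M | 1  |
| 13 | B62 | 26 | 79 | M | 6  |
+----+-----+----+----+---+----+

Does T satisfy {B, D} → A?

Yes

(B=26, D=S): rows 1, 9 → A = B76, B76 ✓
(B=23, D=M): rows 2, 8 → A = B36, B36 ✓
(B=23, D=S): row 3 → A = B82 ✓
(B=30, D=M): rows 4, 7, 12 → A = B84, B84, B84 ✓
(B=26, D=M): rows 5, 13 → A = B62, B62 ✓
(B=30, D=N): row 6 → A = B92 ✓
(B=26, D=N): row 10 → A = B97 ✓
(B=30, D=S): row 11 → A = B74 ✓
Every {B, D} value is associated with a single A value, so {B, D} → A holds.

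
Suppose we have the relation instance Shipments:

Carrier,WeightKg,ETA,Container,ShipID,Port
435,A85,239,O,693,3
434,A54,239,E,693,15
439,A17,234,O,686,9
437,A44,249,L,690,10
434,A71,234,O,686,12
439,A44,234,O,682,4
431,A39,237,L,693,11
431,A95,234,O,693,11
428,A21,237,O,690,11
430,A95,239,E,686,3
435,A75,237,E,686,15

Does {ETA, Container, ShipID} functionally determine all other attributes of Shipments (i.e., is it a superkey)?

Two distinct rows share (ETA=234, Container=O, ShipID=686), so {ETA, Container, ShipID} does not determine every attribute — not a superkey.

No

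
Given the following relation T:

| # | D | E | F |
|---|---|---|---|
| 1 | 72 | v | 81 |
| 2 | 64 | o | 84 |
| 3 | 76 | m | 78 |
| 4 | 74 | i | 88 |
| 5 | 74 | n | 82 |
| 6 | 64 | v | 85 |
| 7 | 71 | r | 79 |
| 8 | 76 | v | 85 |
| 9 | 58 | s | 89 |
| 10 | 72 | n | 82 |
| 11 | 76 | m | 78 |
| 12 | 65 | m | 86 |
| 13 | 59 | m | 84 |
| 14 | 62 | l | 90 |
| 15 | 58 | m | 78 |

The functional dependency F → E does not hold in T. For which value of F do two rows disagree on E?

84

F=81: row 1 → E = v ✓
F=84: rows 2, 13 → E takes values {o, m} — violation
F=78: rows 3, 11, 15 → E = m, m, m ✓
F=88: row 4 → E = i ✓
F=82: rows 5, 10 → E = n, n ✓
F=85: rows 6, 8 → E = v, v ✓
F=79: row 7 → E = r ✓
F=89: row 9 → E = s ✓
F=86: row 12 → E = m ✓
F=90: row 14 → E = l ✓
The only F value with inconsistent E is F=84.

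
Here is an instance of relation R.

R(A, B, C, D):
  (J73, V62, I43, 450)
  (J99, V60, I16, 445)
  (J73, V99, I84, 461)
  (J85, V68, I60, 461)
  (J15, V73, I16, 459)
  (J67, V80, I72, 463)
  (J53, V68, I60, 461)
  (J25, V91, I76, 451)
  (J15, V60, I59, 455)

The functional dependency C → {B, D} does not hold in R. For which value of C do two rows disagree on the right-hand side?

I16

C=I43: 1 row → {B,D} = (V62, 450) ✓
C=I16: 2 rows → {B,D} takes values {(V60, 445), (V73, 459)} — violation
C=I84: 1 row → {B,D} = (V99, 461) ✓
C=I60: 2 rows → {B,D} = (V68, 461), (V68, 461) ✓
C=I72: 1 row → {B,D} = (V80, 463) ✓
C=I76: 1 row → {B,D} = (V91, 451) ✓
C=I59: 1 row → {B,D} = (V60, 455) ✓
The only C value with inconsistent RHS is C=I16.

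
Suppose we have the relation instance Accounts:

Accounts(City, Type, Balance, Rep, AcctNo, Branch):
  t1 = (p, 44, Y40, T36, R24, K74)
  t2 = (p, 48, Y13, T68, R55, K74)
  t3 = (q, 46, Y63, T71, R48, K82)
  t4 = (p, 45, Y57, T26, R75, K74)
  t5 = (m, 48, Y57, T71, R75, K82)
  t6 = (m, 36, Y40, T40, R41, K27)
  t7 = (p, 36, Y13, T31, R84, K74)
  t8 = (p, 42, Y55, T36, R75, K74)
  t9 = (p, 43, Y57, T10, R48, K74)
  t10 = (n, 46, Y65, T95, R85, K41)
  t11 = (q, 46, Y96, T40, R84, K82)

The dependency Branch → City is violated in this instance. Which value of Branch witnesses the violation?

Branch=K74: rows 1, 2, 4, 7, 8, 9 → City = p, p, p, p, p, p ✓
Branch=K82: rows 3, 5, 11 → City takes values {q, m} — violation
Branch=K27: row 6 → City = m ✓
Branch=K41: row 10 → City = n ✓
The only Branch value with inconsistent City is Branch=K82.

K82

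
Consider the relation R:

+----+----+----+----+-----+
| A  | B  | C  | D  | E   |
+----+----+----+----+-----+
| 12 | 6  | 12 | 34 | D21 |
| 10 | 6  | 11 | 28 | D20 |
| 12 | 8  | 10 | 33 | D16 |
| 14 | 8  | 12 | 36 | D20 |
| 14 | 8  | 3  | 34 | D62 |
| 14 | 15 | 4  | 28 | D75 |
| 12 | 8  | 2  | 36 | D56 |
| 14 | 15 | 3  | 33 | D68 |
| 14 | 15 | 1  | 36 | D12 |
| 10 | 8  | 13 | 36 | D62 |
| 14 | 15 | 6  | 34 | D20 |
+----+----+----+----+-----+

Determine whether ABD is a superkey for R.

All 11 rows have distinct ABD values, so ABD → (all attributes) holds and ABD is a superkey.

Yes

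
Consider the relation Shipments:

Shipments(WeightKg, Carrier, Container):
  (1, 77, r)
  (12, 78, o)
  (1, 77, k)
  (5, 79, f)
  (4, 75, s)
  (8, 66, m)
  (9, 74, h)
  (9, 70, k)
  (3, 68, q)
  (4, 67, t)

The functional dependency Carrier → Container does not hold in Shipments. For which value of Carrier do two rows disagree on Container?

77

Carrier=77: 2 rows → Container takes values {r, k} — violation
Carrier=78: 1 row → Container = o ✓
Carrier=79: 1 row → Container = f ✓
Carrier=75: 1 row → Container = s ✓
Carrier=66: 1 row → Container = m ✓
Carrier=74: 1 row → Container = h ✓
Carrier=70: 1 row → Container = k ✓
Carrier=68: 1 row → Container = q ✓
Carrier=67: 1 row → Container = t ✓
The only Carrier value with inconsistent Container is Carrier=77.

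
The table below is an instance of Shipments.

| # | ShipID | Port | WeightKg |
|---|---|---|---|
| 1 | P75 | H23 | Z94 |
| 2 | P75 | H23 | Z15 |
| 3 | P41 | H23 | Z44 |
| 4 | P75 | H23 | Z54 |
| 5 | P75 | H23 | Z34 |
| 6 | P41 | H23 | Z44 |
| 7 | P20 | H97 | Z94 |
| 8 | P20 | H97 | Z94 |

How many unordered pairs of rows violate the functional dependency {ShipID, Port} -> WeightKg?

6

(ShipID=P75, Port=H23): violating pairs (1,2), (1,4), (1,5), (2,4), (2,5), (4,5) — 6 pairs.
(ShipID=P41, Port=H23): all 2 rows agree on WeightKg — 0 pairs.
(ShipID=P20, Port=H97): all 2 rows agree on WeightKg — 0 pairs.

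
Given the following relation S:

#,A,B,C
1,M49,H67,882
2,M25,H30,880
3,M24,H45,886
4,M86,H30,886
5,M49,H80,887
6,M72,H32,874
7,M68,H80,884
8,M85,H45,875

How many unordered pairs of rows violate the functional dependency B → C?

B=H30: violating pairs (2,4) — 1 pair.
B=H45: violating pairs (3,8) — 1 pair.
B=H80: violating pairs (5,7) — 1 pair.

3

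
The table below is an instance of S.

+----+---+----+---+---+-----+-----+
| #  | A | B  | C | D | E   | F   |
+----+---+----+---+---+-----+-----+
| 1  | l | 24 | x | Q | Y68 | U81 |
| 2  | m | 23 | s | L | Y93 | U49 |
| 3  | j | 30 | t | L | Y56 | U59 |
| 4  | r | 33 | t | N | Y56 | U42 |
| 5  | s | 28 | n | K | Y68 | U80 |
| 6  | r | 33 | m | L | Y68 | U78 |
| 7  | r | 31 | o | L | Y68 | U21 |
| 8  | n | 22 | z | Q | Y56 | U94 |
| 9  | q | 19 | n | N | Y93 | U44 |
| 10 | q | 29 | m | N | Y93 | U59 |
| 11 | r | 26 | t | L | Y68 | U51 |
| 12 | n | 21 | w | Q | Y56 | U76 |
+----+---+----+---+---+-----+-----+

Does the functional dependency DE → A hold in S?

Yes

(D=Q, E=Y68): row 1 → A = l ✓
(D=L, E=Y93): row 2 → A = m ✓
(D=L, E=Y56): row 3 → A = j ✓
(D=N, E=Y56): row 4 → A = r ✓
(D=K, E=Y68): row 5 → A = s ✓
(D=L, E=Y68): rows 6, 7, 11 → A = r, r, r ✓
(D=Q, E=Y56): rows 8, 12 → A = n, n ✓
(D=N, E=Y93): rows 9, 10 → A = q, q ✓
Every DE value is associated with a single A value, so DE → A holds.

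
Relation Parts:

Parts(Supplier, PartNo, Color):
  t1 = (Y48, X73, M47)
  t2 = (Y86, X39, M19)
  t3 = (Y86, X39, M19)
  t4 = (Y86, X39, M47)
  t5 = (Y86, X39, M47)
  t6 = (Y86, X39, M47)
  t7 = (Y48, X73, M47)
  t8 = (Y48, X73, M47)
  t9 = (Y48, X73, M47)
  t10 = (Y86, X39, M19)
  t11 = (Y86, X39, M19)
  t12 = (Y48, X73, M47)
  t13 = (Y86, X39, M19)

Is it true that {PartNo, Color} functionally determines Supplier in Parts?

Yes

(PartNo=X73, Color=M47): rows 1, 7, 8, 9, 12 → Supplier = Y48, Y48, Y48, Y48, Y48 ✓
(PartNo=X39, Color=M19): rows 2, 3, 10, 11, 13 → Supplier = Y86, Y86, Y86, Y86, Y86 ✓
(PartNo=X39, Color=M47): rows 4, 5, 6 → Supplier = Y86, Y86, Y86 ✓
Every {PartNo, Color} value is associated with a single Supplier value, so {PartNo, Color} -> Supplier holds.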